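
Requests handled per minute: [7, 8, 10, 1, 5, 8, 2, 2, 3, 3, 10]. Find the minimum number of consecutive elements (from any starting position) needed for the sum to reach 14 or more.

add 7: running sum 7 < 14
end 1: [7, 8] sum 15, len 2
end 2: [8, 10] sum 18, len 2
end 3: [8, 10, 1] sum 19, len 3
end 4: [10, 1, 5] sum 16, len 3
end 5: [1, 5, 8] sum 14, len 3
end 6: [5, 8, 2] sum 15, len 3
end 7: [5, 8, 2, 2] sum 17, len 4
end 8: [8, 2, 2, 3] sum 15, len 4
end 9: [8, 2, 2, 3, 3] sum 18, len 5
end 10: [3, 3, 10] sum 16, len 3
Shortest qualifying length: 2.

2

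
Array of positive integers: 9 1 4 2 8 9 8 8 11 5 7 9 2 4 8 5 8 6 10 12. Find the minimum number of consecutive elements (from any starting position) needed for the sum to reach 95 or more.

add 9: running sum 9 < 95
add 1: running sum 10 < 95
add 4: running sum 14 < 95
add 2: running sum 16 < 95
add 8: running sum 24 < 95
add 9: running sum 33 < 95
add 8: running sum 41 < 95
add 8: running sum 49 < 95
add 11: running sum 60 < 95
add 5: running sum 65 < 95
add 7: running sum 72 < 95
add 9: running sum 81 < 95
add 2: running sum 83 < 95
add 4: running sum 87 < 95
end 14: [9, 1, 4, 2, 8, 9, 8, 8, 11, 5, 7, 9, 2, 4, 8] sum 95, len 15
end 15: [9, 1, 4, 2, 8, 9, 8, 8, 11, 5, 7, 9, 2, 4, 8, 5] sum 100, len 16
end 16: [4, 2, 8, 9, 8, 8, 11, 5, 7, 9, 2, 4, 8, 5, 8] sum 98, len 15
end 17: [8, 9, 8, 8, 11, 5, 7, 9, 2, 4, 8, 5, 8, 6] sum 98, len 14
end 18: [9, 8, 8, 11, 5, 7, 9, 2, 4, 8, 5, 8, 6, 10] sum 100, len 14
end 19: [8, 11, 5, 7, 9, 2, 4, 8, 5, 8, 6, 10, 12] sum 95, len 13
Shortest qualifying length: 13.

13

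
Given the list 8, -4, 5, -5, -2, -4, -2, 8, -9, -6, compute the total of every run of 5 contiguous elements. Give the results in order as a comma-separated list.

2, -10, -8, -5, -9, -13

[8, -4, 5, -5, -2] → sum 2
[-4, 5, -5, -2, -4] → sum -10
[5, -5, -2, -4, -2] → sum -8
[-5, -2, -4, -2, 8] → sum -5
[-2, -4, -2, 8, -9] → sum -9
[-4, -2, 8, -9, -6] → sum -13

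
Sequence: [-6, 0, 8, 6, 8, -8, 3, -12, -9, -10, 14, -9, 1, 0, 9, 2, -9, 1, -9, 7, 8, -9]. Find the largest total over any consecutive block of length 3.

[-6, 0, 8] → sum 2
[0, 8, 6] → sum 14
[8, 6, 8] → sum 22
[6, 8, -8] → sum 6
[8, -8, 3] → sum 3
[-8, 3, -12] → sum -17
[3, -12, -9] → sum -18
[-12, -9, -10] → sum -31
[-9, -10, 14] → sum -5
[-10, 14, -9] → sum -5
[14, -9, 1] → sum 6
[-9, 1, 0] → sum -8
[1, 0, 9] → sum 10
[0, 9, 2] → sum 11
[9, 2, -9] → sum 2
[2, -9, 1] → sum -6
[-9, 1, -9] → sum -17
[1, -9, 7] → sum -1
[-9, 7, 8] → sum 6
[7, 8, -9] → sum 6
Largest of these is 22.

22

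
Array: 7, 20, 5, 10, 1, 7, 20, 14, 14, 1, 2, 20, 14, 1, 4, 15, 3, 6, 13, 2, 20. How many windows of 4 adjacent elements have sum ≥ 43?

[7, 20, 5, 10] → sum 42
[20, 5, 10, 1] → sum 36
[5, 10, 1, 7] → sum 23
[10, 1, 7, 20] → sum 38
[1, 7, 20, 14] → sum 42
[7, 20, 14, 14] → sum 55  ≥ 43 ✓
[20, 14, 14, 1] → sum 49  ≥ 43 ✓
[14, 14, 1, 2] → sum 31
[14, 1, 2, 20] → sum 37
[1, 2, 20, 14] → sum 37
[2, 20, 14, 1] → sum 37
[20, 14, 1, 4] → sum 39
[14, 1, 4, 15] → sum 34
[1, 4, 15, 3] → sum 23
[4, 15, 3, 6] → sum 28
[15, 3, 6, 13] → sum 37
[3, 6, 13, 2] → sum 24
[6, 13, 2, 20] → sum 41
2 windows satisfy the condition.

2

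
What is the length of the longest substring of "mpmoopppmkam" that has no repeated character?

[m] len 1
[m, p] len 2
[p, m] len 2
[p, m, o] len 3
[o] len 1
[o, p] len 2
[p] len 1
[p] len 1
[p, m] len 2
[p, m, k] len 3
[p, m, k, a] len 4
[k, a, m] len 3
Longest all-distinct length: 4.

4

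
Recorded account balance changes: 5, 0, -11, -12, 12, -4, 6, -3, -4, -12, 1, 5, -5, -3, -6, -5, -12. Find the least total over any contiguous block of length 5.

(5, 0, -11, -12, 12) → sum -6
(0, -11, -12, 12, -4) → sum -15
(-11, -12, 12, -4, 6) → sum -9
(-12, 12, -4, 6, -3) → sum -1
(12, -4, 6, -3, -4) → sum 7
(-4, 6, -3, -4, -12) → sum -17
(6, -3, -4, -12, 1) → sum -12
(-3, -4, -12, 1, 5) → sum -13
(-4, -12, 1, 5, -5) → sum -15
(-12, 1, 5, -5, -3) → sum -14
(1, 5, -5, -3, -6) → sum -8
(5, -5, -3, -6, -5) → sum -14
(-5, -3, -6, -5, -12) → sum -31
Least of these is -31.

-31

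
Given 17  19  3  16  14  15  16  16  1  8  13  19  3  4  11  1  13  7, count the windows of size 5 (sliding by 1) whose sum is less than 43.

17 19 3 16 14 → sum 69
19 3 16 14 15 → sum 67
3 16 14 15 16 → sum 64
16 14 15 16 16 → sum 77
14 15 16 16 1 → sum 62
15 16 16 1 8 → sum 56
16 16 1 8 13 → sum 54
16 1 8 13 19 → sum 57
1 8 13 19 3 → sum 44
8 13 19 3 4 → sum 47
13 19 3 4 11 → sum 50
19 3 4 11 1 → sum 38  < 43 ✓
3 4 11 1 13 → sum 32  < 43 ✓
4 11 1 13 7 → sum 36  < 43 ✓
3 windows satisfy the condition.

3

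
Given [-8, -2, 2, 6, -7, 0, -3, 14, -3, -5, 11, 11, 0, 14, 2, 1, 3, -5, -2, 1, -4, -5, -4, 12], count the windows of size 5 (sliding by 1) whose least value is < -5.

-8 -2 2 6 -7 → min -8  < -5 ✓
-2 2 6 -7 0 → min -7  < -5 ✓
2 6 -7 0 -3 → min -7  < -5 ✓
6 -7 0 -3 14 → min -7  < -5 ✓
-7 0 -3 14 -3 → min -7  < -5 ✓
0 -3 14 -3 -5 → min -5
-3 14 -3 -5 11 → min -5
14 -3 -5 11 11 → min -5
-3 -5 11 11 0 → min -5
-5 11 11 0 14 → min -5
11 11 0 14 2 → min 0
11 0 14 2 1 → min 0
0 14 2 1 3 → min 0
14 2 1 3 -5 → min -5
2 1 3 -5 -2 → min -5
1 3 -5 -2 1 → min -5
3 -5 -2 1 -4 → min -5
-5 -2 1 -4 -5 → min -5
-2 1 -4 -5 -4 → min -5
1 -4 -5 -4 12 → min -5
5 windows satisfy the condition.

5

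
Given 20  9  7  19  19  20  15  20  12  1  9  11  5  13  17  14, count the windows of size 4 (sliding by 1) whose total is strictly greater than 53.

6

[20, 9, 7, 19] → sum 55  > 53 ✓
[9, 7, 19, 19] → sum 54  > 53 ✓
[7, 19, 19, 20] → sum 65  > 53 ✓
[19, 19, 20, 15] → sum 73  > 53 ✓
[19, 20, 15, 20] → sum 74  > 53 ✓
[20, 15, 20, 12] → sum 67  > 53 ✓
[15, 20, 12, 1] → sum 48
[20, 12, 1, 9] → sum 42
[12, 1, 9, 11] → sum 33
[1, 9, 11, 5] → sum 26
[9, 11, 5, 13] → sum 38
[11, 5, 13, 17] → sum 46
[5, 13, 17, 14] → sum 49
6 windows satisfy the condition.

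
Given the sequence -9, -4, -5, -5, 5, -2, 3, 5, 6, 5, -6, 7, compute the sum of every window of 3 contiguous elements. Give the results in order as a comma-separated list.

(-9, -4, -5) → sum -18
(-4, -5, -5) → sum -14
(-5, -5, 5) → sum -5
(-5, 5, -2) → sum -2
(5, -2, 3) → sum 6
(-2, 3, 5) → sum 6
(3, 5, 6) → sum 14
(5, 6, 5) → sum 16
(6, 5, -6) → sum 5
(5, -6, 7) → sum 6

-18, -14, -5, -2, 6, 6, 14, 16, 5, 6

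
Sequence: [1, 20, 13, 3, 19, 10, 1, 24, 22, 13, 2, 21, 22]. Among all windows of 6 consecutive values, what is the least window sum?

66

1 20 13 3 19 10 → sum 66
20 13 3 19 10 1 → sum 66
13 3 19 10 1 24 → sum 70
3 19 10 1 24 22 → sum 79
19 10 1 24 22 13 → sum 89
10 1 24 22 13 2 → sum 72
1 24 22 13 2 21 → sum 83
24 22 13 2 21 22 → sum 104
Least of these is 66.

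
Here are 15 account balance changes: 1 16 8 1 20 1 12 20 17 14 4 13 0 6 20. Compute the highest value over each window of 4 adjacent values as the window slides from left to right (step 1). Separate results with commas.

16, 20, 20, 20, 20, 20, 20, 20, 17, 14, 13, 20

(1, 16, 8, 1) → max 16
(16, 8, 1, 20) → max 20
(8, 1, 20, 1) → max 20
(1, 20, 1, 12) → max 20
(20, 1, 12, 20) → max 20
(1, 12, 20, 17) → max 20
(12, 20, 17, 14) → max 20
(20, 17, 14, 4) → max 20
(17, 14, 4, 13) → max 17
(14, 4, 13, 0) → max 14
(4, 13, 0, 6) → max 13
(13, 0, 6, 20) → max 20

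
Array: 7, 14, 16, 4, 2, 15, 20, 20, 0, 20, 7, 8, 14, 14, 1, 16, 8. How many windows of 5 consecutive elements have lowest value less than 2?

[7, 14, 16, 4, 2] → min 2
[14, 16, 4, 2, 15] → min 2
[16, 4, 2, 15, 20] → min 2
[4, 2, 15, 20, 20] → min 2
[2, 15, 20, 20, 0] → min 0  < 2 ✓
[15, 20, 20, 0, 20] → min 0  < 2 ✓
[20, 20, 0, 20, 7] → min 0  < 2 ✓
[20, 0, 20, 7, 8] → min 0  < 2 ✓
[0, 20, 7, 8, 14] → min 0  < 2 ✓
[20, 7, 8, 14, 14] → min 7
[7, 8, 14, 14, 1] → min 1  < 2 ✓
[8, 14, 14, 1, 16] → min 1  < 2 ✓
[14, 14, 1, 16, 8] → min 1  < 2 ✓
8 windows satisfy the condition.

8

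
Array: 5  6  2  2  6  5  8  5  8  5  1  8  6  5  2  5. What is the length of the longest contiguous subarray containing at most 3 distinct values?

Extend right; when distinct count exceeds 3, shrink from the left:
add 5: window [5] (1 distinct), len 1
add 6: window [5, 6] (2 distinct), len 2
add 2: window [5, 6, 2] (3 distinct), len 3
add 2: window [5, 6, 2, 2] (3 distinct), len 4
add 6: window [5, 6, 2, 2, 6] (3 distinct), len 5
add 5: window [5, 6, 2, 2, 6, 5] (3 distinct), len 6
add 8: window [6, 5, 8] (3 distinct), len 3
add 5: window [6, 5, 8, 5] (3 distinct), len 4
add 8: window [6, 5, 8, 5, 8] (3 distinct), len 5
add 5: window [6, 5, 8, 5, 8, 5] (3 distinct), len 6
add 1: window [5, 8, 5, 8, 5, 1] (3 distinct), len 6
add 8: window [5, 8, 5, 8, 5, 1, 8] (3 distinct), len 7
add 6: window [1, 8, 6] (3 distinct), len 3
add 5: window [8, 6, 5] (3 distinct), len 3
add 2: window [6, 5, 2] (3 distinct), len 3
add 5: window [6, 5, 2, 5] (3 distinct), len 4
Longest length with ≤3 distinct: 7.

7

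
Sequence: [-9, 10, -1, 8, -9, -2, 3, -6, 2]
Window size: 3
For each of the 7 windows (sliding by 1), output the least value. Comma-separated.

-9 10 -1 → min -9
10 -1 8 → min -1
-1 8 -9 → min -9
8 -9 -2 → min -9
-9 -2 3 → min -9
-2 3 -6 → min -6
3 -6 2 → min -6

-9, -1, -9, -9, -9, -6, -6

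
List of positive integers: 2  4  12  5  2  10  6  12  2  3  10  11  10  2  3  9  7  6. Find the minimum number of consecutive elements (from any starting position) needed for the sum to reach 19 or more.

Extend right; whenever the sum reaches 19, record the length and shrink from the left:
add 2: running sum 2 < 19
add 4: running sum 6 < 19
add 12: running sum 18 < 19
end 3: [4, 12, 5] sum 21, len 3
end 4: [12, 5, 2] sum 19, len 3
end 5: [12, 5, 2, 10] sum 29, len 4
end 6: [5, 2, 10, 6] sum 23, len 4
end 7: [10, 6, 12] sum 28, len 3
end 8: [6, 12, 2] sum 20, len 3
end 9: [6, 12, 2, 3] sum 23, len 4
end 10: [12, 2, 3, 10] sum 27, len 4
end 11: [10, 11] sum 21, len 2
end 12: [11, 10] sum 21, len 2
end 13: [11, 10, 2] sum 23, len 3
end 14: [11, 10, 2, 3] sum 26, len 4
end 15: [10, 2, 3, 9] sum 24, len 4
end 16: [3, 9, 7] sum 19, len 3
end 17: [9, 7, 6] sum 22, len 3
Shortest qualifying length: 2.

2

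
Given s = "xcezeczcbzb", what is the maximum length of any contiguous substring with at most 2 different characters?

3

add x: window [x] (1 distinct), len 1
add c: window [x, c] (2 distinct), len 2
add e: window [c, e] (2 distinct), len 2
add z: window [e, z] (2 distinct), len 2
add e: window [e, z, e] (2 distinct), len 3
add c: window [e, c] (2 distinct), len 2
add z: window [c, z] (2 distinct), len 2
add c: window [c, z, c] (2 distinct), len 3
add b: window [c, b] (2 distinct), len 2
add z: window [b, z] (2 distinct), len 2
add b: window [b, z, b] (2 distinct), len 3
Longest length with ≤2 distinct: 3.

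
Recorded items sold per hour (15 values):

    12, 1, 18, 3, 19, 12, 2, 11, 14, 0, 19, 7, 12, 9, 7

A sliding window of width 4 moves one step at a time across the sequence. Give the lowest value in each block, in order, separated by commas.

[12, 1, 18, 3] → min 1
[1, 18, 3, 19] → min 1
[18, 3, 19, 12] → min 3
[3, 19, 12, 2] → min 2
[19, 12, 2, 11] → min 2
[12, 2, 11, 14] → min 2
[2, 11, 14, 0] → min 0
[11, 14, 0, 19] → min 0
[14, 0, 19, 7] → min 0
[0, 19, 7, 12] → min 0
[19, 7, 12, 9] → min 7
[7, 12, 9, 7] → min 7

1, 1, 3, 2, 2, 2, 0, 0, 0, 0, 7, 7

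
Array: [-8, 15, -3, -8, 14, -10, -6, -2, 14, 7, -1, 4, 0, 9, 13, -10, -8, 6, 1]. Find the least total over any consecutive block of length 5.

-13

[-8, 15, -3, -8, 14] → sum 10
[15, -3, -8, 14, -10] → sum 8
[-3, -8, 14, -10, -6] → sum -13
[-8, 14, -10, -6, -2] → sum -12
[14, -10, -6, -2, 14] → sum 10
[-10, -6, -2, 14, 7] → sum 3
[-6, -2, 14, 7, -1] → sum 12
[-2, 14, 7, -1, 4] → sum 22
[14, 7, -1, 4, 0] → sum 24
[7, -1, 4, 0, 9] → sum 19
[-1, 4, 0, 9, 13] → sum 25
[4, 0, 9, 13, -10] → sum 16
[0, 9, 13, -10, -8] → sum 4
[9, 13, -10, -8, 6] → sum 10
[13, -10, -8, 6, 1] → sum 2
Least of these is -13.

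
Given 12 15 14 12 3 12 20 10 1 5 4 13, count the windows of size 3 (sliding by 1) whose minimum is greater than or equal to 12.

12 15 14 → min 12  ≥ 12 ✓
15 14 12 → min 12  ≥ 12 ✓
14 12 3 → min 3
12 3 12 → min 3
3 12 20 → min 3
12 20 10 → min 10
20 10 1 → min 1
10 1 5 → min 1
1 5 4 → min 1
5 4 13 → min 4
2 windows satisfy the condition.

2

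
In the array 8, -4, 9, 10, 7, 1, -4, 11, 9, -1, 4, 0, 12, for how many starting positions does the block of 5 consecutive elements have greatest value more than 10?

8 -4 9 10 7 → max 10
-4 9 10 7 1 → max 10
9 10 7 1 -4 → max 10
10 7 1 -4 11 → max 11  > 10 ✓
7 1 -4 11 9 → max 11  > 10 ✓
1 -4 11 9 -1 → max 11  > 10 ✓
-4 11 9 -1 4 → max 11  > 10 ✓
11 9 -1 4 0 → max 11  > 10 ✓
9 -1 4 0 12 → max 12  > 10 ✓
6 windows satisfy the condition.

6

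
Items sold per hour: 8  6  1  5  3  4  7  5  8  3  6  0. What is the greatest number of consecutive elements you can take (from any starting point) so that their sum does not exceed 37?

8

[8] sum 8 len 1
[8, 6] sum 14 len 2
[8, 6, 1] sum 15 len 3
[8, 6, 1, 5] sum 20 len 4
[8, 6, 1, 5, 3] sum 23 len 5
[8, 6, 1, 5, 3, 4] sum 27 len 6
[8, 6, 1, 5, 3, 4, 7] sum 34 len 7
[6, 1, 5, 3, 4, 7, 5] sum 31 len 7
[1, 5, 3, 4, 7, 5, 8] sum 33 len 7
[1, 5, 3, 4, 7, 5, 8, 3] sum 36 len 8
[3, 4, 7, 5, 8, 3, 6] sum 36 len 7
[3, 4, 7, 5, 8, 3, 6, 0] sum 36 len 8
Longest length seen: 8.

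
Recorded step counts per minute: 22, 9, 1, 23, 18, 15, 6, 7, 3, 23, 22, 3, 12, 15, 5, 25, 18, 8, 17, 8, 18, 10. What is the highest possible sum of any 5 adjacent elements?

Window sums for each of the 18 positions:
22 9 1 23 18 → sum 73
9 1 23 18 15 → sum 66
1 23 18 15 6 → sum 63
23 18 15 6 7 → sum 69
18 15 6 7 3 → sum 49
15 6 7 3 23 → sum 54
6 7 3 23 22 → sum 61
7 3 23 22 3 → sum 58
3 23 22 3 12 → sum 63
23 22 3 12 15 → sum 75
22 3 12 15 5 → sum 57
3 12 15 5 25 → sum 60
12 15 5 25 18 → sum 75
15 5 25 18 8 → sum 71
5 25 18 8 17 → sum 73
25 18 8 17 8 → sum 76
18 8 17 8 18 → sum 69
8 17 8 18 10 → sum 61
Highest of these is 76.

76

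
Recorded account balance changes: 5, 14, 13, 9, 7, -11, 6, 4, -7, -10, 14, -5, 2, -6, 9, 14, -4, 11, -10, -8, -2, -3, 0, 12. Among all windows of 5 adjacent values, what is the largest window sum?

48

(5, 14, 13, 9, 7) → sum 48
(14, 13, 9, 7, -11) → sum 32
(13, 9, 7, -11, 6) → sum 24
(9, 7, -11, 6, 4) → sum 15
(7, -11, 6, 4, -7) → sum -1
(-11, 6, 4, -7, -10) → sum -18
(6, 4, -7, -10, 14) → sum 7
(4, -7, -10, 14, -5) → sum -4
(-7, -10, 14, -5, 2) → sum -6
(-10, 14, -5, 2, -6) → sum -5
(14, -5, 2, -6, 9) → sum 14
(-5, 2, -6, 9, 14) → sum 14
(2, -6, 9, 14, -4) → sum 15
(-6, 9, 14, -4, 11) → sum 24
(9, 14, -4, 11, -10) → sum 20
(14, -4, 11, -10, -8) → sum 3
(-4, 11, -10, -8, -2) → sum -13
(11, -10, -8, -2, -3) → sum -12
(-10, -8, -2, -3, 0) → sum -23
(-8, -2, -3, 0, 12) → sum -1
Largest of these is 48.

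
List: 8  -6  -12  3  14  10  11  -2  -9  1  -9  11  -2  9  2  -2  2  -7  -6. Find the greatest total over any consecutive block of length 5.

36

8 -6 -12 3 14 → sum 7
-6 -12 3 14 10 → sum 9
-12 3 14 10 11 → sum 26
3 14 10 11 -2 → sum 36
14 10 11 -2 -9 → sum 24
10 11 -2 -9 1 → sum 11
11 -2 -9 1 -9 → sum -8
-2 -9 1 -9 11 → sum -8
-9 1 -9 11 -2 → sum -8
1 -9 11 -2 9 → sum 10
-9 11 -2 9 2 → sum 11
11 -2 9 2 -2 → sum 18
-2 9 2 -2 2 → sum 9
9 2 -2 2 -7 → sum 4
2 -2 2 -7 -6 → sum -11
Greatest of these is 36.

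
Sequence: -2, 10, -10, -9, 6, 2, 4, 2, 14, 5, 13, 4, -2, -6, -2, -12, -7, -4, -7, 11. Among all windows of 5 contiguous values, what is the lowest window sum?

-32

-2 10 -10 -9 6 → sum -5
10 -10 -9 6 2 → sum -1
-10 -9 6 2 4 → sum -7
-9 6 2 4 2 → sum 5
6 2 4 2 14 → sum 28
2 4 2 14 5 → sum 27
4 2 14 5 13 → sum 38
2 14 5 13 4 → sum 38
14 5 13 4 -2 → sum 34
5 13 4 -2 -6 → sum 14
13 4 -2 -6 -2 → sum 7
4 -2 -6 -2 -12 → sum -18
-2 -6 -2 -12 -7 → sum -29
-6 -2 -12 -7 -4 → sum -31
-2 -12 -7 -4 -7 → sum -32
-12 -7 -4 -7 11 → sum -19
Lowest of these is -32.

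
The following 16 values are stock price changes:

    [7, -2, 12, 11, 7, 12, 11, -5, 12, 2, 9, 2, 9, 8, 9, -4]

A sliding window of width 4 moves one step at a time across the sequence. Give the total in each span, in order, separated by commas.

28, 28, 42, 41, 25, 30, 20, 18, 25, 22, 28, 28, 22

(7, -2, 12, 11) → sum 28
(-2, 12, 11, 7) → sum 28
(12, 11, 7, 12) → sum 42
(11, 7, 12, 11) → sum 41
(7, 12, 11, -5) → sum 25
(12, 11, -5, 12) → sum 30
(11, -5, 12, 2) → sum 20
(-5, 12, 2, 9) → sum 18
(12, 2, 9, 2) → sum 25
(2, 9, 2, 9) → sum 22
(9, 2, 9, 8) → sum 28
(2, 9, 8, 9) → sum 28
(9, 8, 9, -4) → sum 22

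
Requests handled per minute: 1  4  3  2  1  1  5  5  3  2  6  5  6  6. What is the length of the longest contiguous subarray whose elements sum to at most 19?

add 1: [1] sum 1, len 1
add 4: [1, 4] sum 5, len 2
add 3: [1, 4, 3] sum 8, len 3
add 2: [1, 4, 3, 2] sum 10, len 4
add 1: [1, 4, 3, 2, 1] sum 11, len 5
add 1: [1, 4, 3, 2, 1, 1] sum 12, len 6
add 5: [1, 4, 3, 2, 1, 1, 5] sum 17, len 7
add 5: [3, 2, 1, 1, 5, 5] sum 17, len 6
add 3: [2, 1, 1, 5, 5, 3] sum 17, len 6
add 2: [2, 1, 1, 5, 5, 3, 2] sum 19, len 7
add 6: [5, 3, 2, 6] sum 16, len 4
add 5: [3, 2, 6, 5] sum 16, len 4
add 6: [2, 6, 5, 6] sum 19, len 4
add 6: [5, 6, 6] sum 17, len 3
Longest length seen: 7.

7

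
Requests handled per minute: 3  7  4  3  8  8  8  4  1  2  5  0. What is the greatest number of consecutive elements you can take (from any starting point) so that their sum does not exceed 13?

[3] sum 3 len 1
[3, 7] sum 10 len 2
[7, 4] sum 11 len 2
[4, 3] sum 7 len 2
[3, 8] sum 11 len 2
[8] sum 8 len 1
[8] sum 8 len 1
[8, 4] sum 12 len 2
[8, 4, 1] sum 13 len 3
[4, 1, 2] sum 7 len 3
[4, 1, 2, 5] sum 12 len 4
[4, 1, 2, 5, 0] sum 12 len 5
Longest length seen: 5.

5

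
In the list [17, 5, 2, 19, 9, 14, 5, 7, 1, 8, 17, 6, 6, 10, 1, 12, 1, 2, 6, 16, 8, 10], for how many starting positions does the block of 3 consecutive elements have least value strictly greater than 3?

8

17 5 2 → min 2
5 2 19 → min 2
2 19 9 → min 2
19 9 14 → min 9  > 3 ✓
9 14 5 → min 5  > 3 ✓
14 5 7 → min 5  > 3 ✓
5 7 1 → min 1
7 1 8 → min 1
1 8 17 → min 1
8 17 6 → min 6  > 3 ✓
17 6 6 → min 6  > 3 ✓
6 6 10 → min 6  > 3 ✓
6 10 1 → min 1
10 1 12 → min 1
1 12 1 → min 1
12 1 2 → min 1
1 2 6 → min 1
2 6 16 → min 2
6 16 8 → min 6  > 3 ✓
16 8 10 → min 8  > 3 ✓
8 windows satisfy the condition.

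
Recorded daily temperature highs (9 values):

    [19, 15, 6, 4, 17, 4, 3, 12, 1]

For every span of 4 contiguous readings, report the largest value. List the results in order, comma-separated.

[19, 15, 6, 4] → max 19
[15, 6, 4, 17] → max 17
[6, 4, 17, 4] → max 17
[4, 17, 4, 3] → max 17
[17, 4, 3, 12] → max 17
[4, 3, 12, 1] → max 12

19, 17, 17, 17, 17, 12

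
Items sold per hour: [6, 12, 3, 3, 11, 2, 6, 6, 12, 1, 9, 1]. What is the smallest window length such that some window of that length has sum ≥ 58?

9

add 6: running sum 6 < 58
add 12: running sum 18 < 58
add 3: running sum 21 < 58
add 3: running sum 24 < 58
add 11: running sum 35 < 58
add 2: running sum 37 < 58
add 6: running sum 43 < 58
add 6: running sum 49 < 58
end 8: [6, 12, 3, 3, 11, 2, 6, 6, 12] sum 61, len 9
end 9: [6, 12, 3, 3, 11, 2, 6, 6, 12, 1] sum 62, len 10
end 10: [12, 3, 3, 11, 2, 6, 6, 12, 1, 9] sum 65, len 10
end 11: [12, 3, 3, 11, 2, 6, 6, 12, 1, 9, 1] sum 66, len 11
Shortest qualifying length: 9.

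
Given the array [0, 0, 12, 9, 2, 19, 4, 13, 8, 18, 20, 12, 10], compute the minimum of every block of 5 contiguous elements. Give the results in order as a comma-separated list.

0, 0, 2, 2, 2, 4, 4, 8, 8

[0, 0, 12, 9, 2] → min 0
[0, 12, 9, 2, 19] → min 0
[12, 9, 2, 19, 4] → min 2
[9, 2, 19, 4, 13] → min 2
[2, 19, 4, 13, 8] → min 2
[19, 4, 13, 8, 18] → min 4
[4, 13, 8, 18, 20] → min 4
[13, 8, 18, 20, 12] → min 8
[8, 18, 20, 12, 10] → min 8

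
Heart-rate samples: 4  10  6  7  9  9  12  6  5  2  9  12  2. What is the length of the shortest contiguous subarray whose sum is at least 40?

add 4: running sum 4 < 40
add 10: running sum 14 < 40
add 6: running sum 20 < 40
add 7: running sum 27 < 40
add 9: running sum 36 < 40
add 9: shortest ending here [10, 6, 7, 9, 9] sum 41, len 5
add 12: shortest ending here [6, 7, 9, 9, 12] sum 43, len 5
add 6: shortest ending here [7, 9, 9, 12, 6] sum 43, len 5
add 5: shortest ending here [9, 9, 12, 6, 5] sum 41, len 5
add 2: shortest ending here [9, 9, 12, 6, 5, 2] sum 43, len 6
add 9: shortest ending here [9, 12, 6, 5, 2, 9] sum 43, len 6
add 12: shortest ending here [12, 6, 5, 2, 9, 12] sum 46, len 6
add 2: shortest ending here [12, 6, 5, 2, 9, 12, 2] sum 48, len 7
Shortest qualifying length: 5.

5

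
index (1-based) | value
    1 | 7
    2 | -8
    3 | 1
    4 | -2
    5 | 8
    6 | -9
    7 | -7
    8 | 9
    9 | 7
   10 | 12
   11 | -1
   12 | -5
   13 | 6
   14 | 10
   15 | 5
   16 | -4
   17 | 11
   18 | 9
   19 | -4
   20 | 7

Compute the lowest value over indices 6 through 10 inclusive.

Elements at indices 6..10: -9, -7, 9, 7, 12
min(-9, -7, 9, 7, 12) = -9

-9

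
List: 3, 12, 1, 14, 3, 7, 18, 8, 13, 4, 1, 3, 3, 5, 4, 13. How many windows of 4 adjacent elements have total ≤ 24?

4

(3, 12, 1, 14) → sum 30
(12, 1, 14, 3) → sum 30
(1, 14, 3, 7) → sum 25
(14, 3, 7, 18) → sum 42
(3, 7, 18, 8) → sum 36
(7, 18, 8, 13) → sum 46
(18, 8, 13, 4) → sum 43
(8, 13, 4, 1) → sum 26
(13, 4, 1, 3) → sum 21  ≤ 24 ✓
(4, 1, 3, 3) → sum 11  ≤ 24 ✓
(1, 3, 3, 5) → sum 12  ≤ 24 ✓
(3, 3, 5, 4) → sum 15  ≤ 24 ✓
(3, 5, 4, 13) → sum 25
4 windows satisfy the condition.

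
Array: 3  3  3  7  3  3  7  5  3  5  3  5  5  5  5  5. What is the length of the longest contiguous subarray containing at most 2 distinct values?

9

[3] 1 distinct, len 1
[3, 3] 1 distinct, len 2
[3, 3, 3] 1 distinct, len 3
[3, 3, 3, 7] 2 distinct, len 4
[3, 3, 3, 7, 3] 2 distinct, len 5
[3, 3, 3, 7, 3, 3] 2 distinct, len 6
[3, 3, 3, 7, 3, 3, 7] 2 distinct, len 7
[7, 5] 2 distinct, len 2
[5, 3] 2 distinct, len 2
[5, 3, 5] 2 distinct, len 3
[5, 3, 5, 3] 2 distinct, len 4
[5, 3, 5, 3, 5] 2 distinct, len 5
[5, 3, 5, 3, 5, 5] 2 distinct, len 6
[5, 3, 5, 3, 5, 5, 5] 2 distinct, len 7
[5, 3, 5, 3, 5, 5, 5, 5] 2 distinct, len 8
[5, 3, 5, 3, 5, 5, 5, 5, 5] 2 distinct, len 9
Longest length with ≤2 distinct: 9.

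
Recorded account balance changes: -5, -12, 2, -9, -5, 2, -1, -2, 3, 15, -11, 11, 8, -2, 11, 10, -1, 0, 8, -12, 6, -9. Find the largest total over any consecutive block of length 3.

20

-5 -12 2 → sum -15
-12 2 -9 → sum -19
2 -9 -5 → sum -12
-9 -5 2 → sum -12
-5 2 -1 → sum -4
2 -1 -2 → sum -1
-1 -2 3 → sum 0
-2 3 15 → sum 16
3 15 -11 → sum 7
15 -11 11 → sum 15
-11 11 8 → sum 8
11 8 -2 → sum 17
8 -2 11 → sum 17
-2 11 10 → sum 19
11 10 -1 → sum 20
10 -1 0 → sum 9
-1 0 8 → sum 7
0 8 -12 → sum -4
8 -12 6 → sum 2
-12 6 -9 → sum -15
Largest of these is 20.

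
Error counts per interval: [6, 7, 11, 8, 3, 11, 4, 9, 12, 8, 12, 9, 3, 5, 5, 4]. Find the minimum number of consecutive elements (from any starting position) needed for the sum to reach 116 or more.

add 6: running sum 6 < 116
add 7: running sum 13 < 116
add 11: running sum 24 < 116
add 8: running sum 32 < 116
add 3: running sum 35 < 116
add 11: running sum 46 < 116
add 4: running sum 50 < 116
add 9: running sum 59 < 116
add 12: running sum 71 < 116
add 8: running sum 79 < 116
add 12: running sum 91 < 116
add 9: running sum 100 < 116
add 3: running sum 103 < 116
add 5: running sum 108 < 116
add 5: running sum 113 < 116
end 15: [6, 7, 11, 8, 3, 11, 4, 9, 12, 8, 12, 9, 3, 5, 5, 4] sum 117, len 16
Shortest qualifying length: 16.

16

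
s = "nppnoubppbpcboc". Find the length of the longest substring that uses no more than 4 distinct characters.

add n: window [n] (1 distinct), len 1
add p: window [n, p] (2 distinct), len 2
add p: window [n, p, p] (2 distinct), len 3
add n: window [n, p, p, n] (2 distinct), len 4
add o: window [n, p, p, n, o] (3 distinct), len 5
add u: window [n, p, p, n, o, u] (4 distinct), len 6
add b: window [n, o, u, b] (4 distinct), len 4
add p: window [o, u, b, p] (4 distinct), len 4
add p: window [o, u, b, p, p] (4 distinct), len 5
add b: window [o, u, b, p, p, b] (4 distinct), len 6
add p: window [o, u, b, p, p, b, p] (4 distinct), len 7
add c: window [u, b, p, p, b, p, c] (4 distinct), len 7
add b: window [u, b, p, p, b, p, c, b] (4 distinct), len 8
add o: window [b, p, p, b, p, c, b, o] (4 distinct), len 8
add c: window [b, p, p, b, p, c, b, o, c] (4 distinct), len 9
Longest length with ≤4 distinct: 9.

9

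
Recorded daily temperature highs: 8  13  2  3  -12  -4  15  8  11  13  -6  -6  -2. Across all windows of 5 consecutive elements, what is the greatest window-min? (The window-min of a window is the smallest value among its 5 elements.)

-4

Window mins for each of the 9 positions:
8 13 2 3 -12 → min -12
13 2 3 -12 -4 → min -12
2 3 -12 -4 15 → min -12
3 -12 -4 15 8 → min -12
-12 -4 15 8 11 → min -12
-4 15 8 11 13 → min -4
15 8 11 13 -6 → min -6
8 11 13 -6 -6 → min -6
11 13 -6 -6 -2 → min -6
Greatest of these is -4.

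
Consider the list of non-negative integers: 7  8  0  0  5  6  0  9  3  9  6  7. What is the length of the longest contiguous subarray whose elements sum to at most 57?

11

Extend to the right; shrink from the left whenever the sum exceeds 57:
add 7: [7] sum 7, len 1
add 8: [7, 8] sum 15, len 2
add 0: [7, 8, 0] sum 15, len 3
add 0: [7, 8, 0, 0] sum 15, len 4
add 5: [7, 8, 0, 0, 5] sum 20, len 5
add 6: [7, 8, 0, 0, 5, 6] sum 26, len 6
add 0: [7, 8, 0, 0, 5, 6, 0] sum 26, len 7
add 9: [7, 8, 0, 0, 5, 6, 0, 9] sum 35, len 8
add 3: [7, 8, 0, 0, 5, 6, 0, 9, 3] sum 38, len 9
add 9: [7, 8, 0, 0, 5, 6, 0, 9, 3, 9] sum 47, len 10
add 6: [7, 8, 0, 0, 5, 6, 0, 9, 3, 9, 6] sum 53, len 11
add 7: [8, 0, 0, 5, 6, 0, 9, 3, 9, 6, 7] sum 53, len 11
Longest length seen: 11.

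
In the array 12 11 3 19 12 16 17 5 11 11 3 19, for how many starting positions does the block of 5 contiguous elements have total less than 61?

4

(12, 11, 3, 19, 12) → sum 57  < 61 ✓
(11, 3, 19, 12, 16) → sum 61
(3, 19, 12, 16, 17) → sum 67
(19, 12, 16, 17, 5) → sum 69
(12, 16, 17, 5, 11) → sum 61
(16, 17, 5, 11, 11) → sum 60  < 61 ✓
(17, 5, 11, 11, 3) → sum 47  < 61 ✓
(5, 11, 11, 3, 19) → sum 49  < 61 ✓
4 windows satisfy the condition.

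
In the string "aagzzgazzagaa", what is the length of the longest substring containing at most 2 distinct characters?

4

Extend right; when distinct count exceeds 2, shrink from the left:
add a: window [a] (1 distinct), len 1
add a: window [a, a] (1 distinct), len 2
add g: window [a, a, g] (2 distinct), len 3
add z: window [g, z] (2 distinct), len 2
add z: window [g, z, z] (2 distinct), len 3
add g: window [g, z, z, g] (2 distinct), len 4
add a: window [g, a] (2 distinct), len 2
add z: window [a, z] (2 distinct), len 2
add z: window [a, z, z] (2 distinct), len 3
add a: window [a, z, z, a] (2 distinct), len 4
add g: window [a, g] (2 distinct), len 2
add a: window [a, g, a] (2 distinct), len 3
add a: window [a, g, a, a] (2 distinct), len 4
Longest length with ≤2 distinct: 4.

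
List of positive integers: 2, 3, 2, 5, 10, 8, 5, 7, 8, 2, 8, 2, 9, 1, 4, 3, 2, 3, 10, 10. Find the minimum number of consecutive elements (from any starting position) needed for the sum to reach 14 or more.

2

add 2: running sum 2 < 14
add 3: running sum 5 < 14
add 2: running sum 7 < 14
add 5: running sum 12 < 14
add 10: shortest ending here [5, 10] sum 15, len 2
add 8: shortest ending here [10, 8] sum 18, len 2
add 5: shortest ending here [10, 8, 5] sum 23, len 3
add 7: shortest ending here [8, 5, 7] sum 20, len 3
add 8: shortest ending here [7, 8] sum 15, len 2
add 2: shortest ending here [7, 8, 2] sum 17, len 3
add 8: shortest ending here [8, 2, 8] sum 18, len 3
add 2: shortest ending here [8, 2, 8, 2] sum 20, len 4
add 9: shortest ending here [8, 2, 9] sum 19, len 3
add 1: shortest ending here [8, 2, 9, 1] sum 20, len 4
add 4: shortest ending here [9, 1, 4] sum 14, len 3
add 3: shortest ending here [9, 1, 4, 3] sum 17, len 4
add 2: shortest ending here [9, 1, 4, 3, 2] sum 19, len 5
add 3: shortest ending here [9, 1, 4, 3, 2, 3] sum 22, len 6
add 10: shortest ending here [2, 3, 10] sum 15, len 3
add 10: shortest ending here [10, 10] sum 20, len 2
Shortest qualifying length: 2.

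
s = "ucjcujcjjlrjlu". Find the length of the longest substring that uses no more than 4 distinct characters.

add u: window [u] (1 distinct), len 1
add c: window [u, c] (2 distinct), len 2
add j: window [u, c, j] (3 distinct), len 3
add c: window [u, c, j, c] (3 distinct), len 4
add u: window [u, c, j, c, u] (3 distinct), len 5
add j: window [u, c, j, c, u, j] (3 distinct), len 6
add c: window [u, c, j, c, u, j, c] (3 distinct), len 7
add j: window [u, c, j, c, u, j, c, j] (3 distinct), len 8
add j: window [u, c, j, c, u, j, c, j, j] (3 distinct), len 9
add l: window [u, c, j, c, u, j, c, j, j, l] (4 distinct), len 10
add r: window [j, c, j, j, l, r] (4 distinct), len 6
add j: window [j, c, j, j, l, r, j] (4 distinct), len 7
add l: window [j, c, j, j, l, r, j, l] (4 distinct), len 8
add u: window [j, j, l, r, j, l, u] (4 distinct), len 7
Longest length with ≤4 distinct: 10.

10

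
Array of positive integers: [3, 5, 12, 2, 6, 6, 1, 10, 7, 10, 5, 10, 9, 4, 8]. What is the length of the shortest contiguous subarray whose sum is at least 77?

11

Extend right; whenever the sum reaches 77, record the length and shrink from the left:
add 3: running sum 3 < 77
add 5: running sum 8 < 77
add 12: running sum 20 < 77
add 2: running sum 22 < 77
add 6: running sum 28 < 77
add 6: running sum 34 < 77
add 1: running sum 35 < 77
add 10: running sum 45 < 77
add 7: running sum 52 < 77
add 10: running sum 62 < 77
add 5: running sum 67 < 77
end 11: [3, 5, 12, 2, 6, 6, 1, 10, 7, 10, 5, 10] sum 77, len 12
end 12: [12, 2, 6, 6, 1, 10, 7, 10, 5, 10, 9] sum 78, len 11
end 13: [12, 2, 6, 6, 1, 10, 7, 10, 5, 10, 9, 4] sum 82, len 12
end 14: [2, 6, 6, 1, 10, 7, 10, 5, 10, 9, 4, 8] sum 78, len 12
Shortest qualifying length: 11.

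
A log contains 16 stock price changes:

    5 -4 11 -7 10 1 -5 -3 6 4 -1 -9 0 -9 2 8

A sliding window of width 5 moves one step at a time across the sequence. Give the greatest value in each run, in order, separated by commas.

11, 11, 11, 10, 10, 6, 6, 6, 6, 4, 2, 8

5 -4 11 -7 10 → max 11
-4 11 -7 10 1 → max 11
11 -7 10 1 -5 → max 11
-7 10 1 -5 -3 → max 10
10 1 -5 -3 6 → max 10
1 -5 -3 6 4 → max 6
-5 -3 6 4 -1 → max 6
-3 6 4 -1 -9 → max 6
6 4 -1 -9 0 → max 6
4 -1 -9 0 -9 → max 4
-1 -9 0 -9 2 → max 2
-9 0 -9 2 8 → max 8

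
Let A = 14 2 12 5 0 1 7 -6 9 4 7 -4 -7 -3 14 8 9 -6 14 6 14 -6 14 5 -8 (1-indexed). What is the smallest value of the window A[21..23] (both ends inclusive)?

Elements at indices 21..23: 14, -6, 14
min(14, -6, 14) = -6

-6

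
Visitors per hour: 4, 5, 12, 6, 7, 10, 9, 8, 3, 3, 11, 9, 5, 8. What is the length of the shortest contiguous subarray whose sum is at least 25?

add 4: running sum 4 < 25
add 5: running sum 9 < 25
add 12: running sum 21 < 25
add 6: shortest ending here [4, 5, 12, 6] sum 27, len 4
add 7: shortest ending here [12, 6, 7] sum 25, len 3
add 10: shortest ending here [12, 6, 7, 10] sum 35, len 4
add 9: shortest ending here [7, 10, 9] sum 26, len 3
add 8: shortest ending here [10, 9, 8] sum 27, len 3
add 3: shortest ending here [10, 9, 8, 3] sum 30, len 4
add 3: shortest ending here [10, 9, 8, 3, 3] sum 33, len 5
add 11: shortest ending here [8, 3, 3, 11] sum 25, len 4
add 9: shortest ending here [3, 3, 11, 9] sum 26, len 4
add 5: shortest ending here [11, 9, 5] sum 25, len 3
add 8: shortest ending here [11, 9, 5, 8] sum 33, len 4
Shortest qualifying length: 3.

3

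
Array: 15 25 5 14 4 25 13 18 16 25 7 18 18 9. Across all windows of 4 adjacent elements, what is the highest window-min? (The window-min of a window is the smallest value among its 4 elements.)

Each size-4 window and its min:
[15, 25, 5, 14] → min 5
[25, 5, 14, 4] → min 4
[5, 14, 4, 25] → min 4
[14, 4, 25, 13] → min 4
[4, 25, 13, 18] → min 4
[25, 13, 18, 16] → min 13
[13, 18, 16, 25] → min 13
[18, 16, 25, 7] → min 7
[16, 25, 7, 18] → min 7
[25, 7, 18, 18] → min 7
[7, 18, 18, 9] → min 7
Highest of these is 13.

13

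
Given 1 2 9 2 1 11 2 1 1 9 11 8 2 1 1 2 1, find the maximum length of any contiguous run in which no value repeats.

[1] len 1
[1, 2] len 2
[1, 2, 9] len 3
[9, 2] len 2
[9, 2, 1] len 3
[9, 2, 1, 11] len 4
[1, 11, 2] len 3
[11, 2, 1] len 3
[1] len 1
[1, 9] len 2
[1, 9, 11] len 3
[1, 9, 11, 8] len 4
[1, 9, 11, 8, 2] len 5
[9, 11, 8, 2, 1] len 5
[1] len 1
[1, 2] len 2
[2, 1] len 2
Longest all-distinct length: 5.

5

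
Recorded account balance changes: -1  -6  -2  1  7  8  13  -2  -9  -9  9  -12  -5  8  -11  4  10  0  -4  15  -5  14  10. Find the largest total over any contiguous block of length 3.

28

[-1, -6, -2] → sum -9
[-6, -2, 1] → sum -7
[-2, 1, 7] → sum 6
[1, 7, 8] → sum 16
[7, 8, 13] → sum 28
[8, 13, -2] → sum 19
[13, -2, -9] → sum 2
[-2, -9, -9] → sum -20
[-9, -9, 9] → sum -9
[-9, 9, -12] → sum -12
[9, -12, -5] → sum -8
[-12, -5, 8] → sum -9
[-5, 8, -11] → sum -8
[8, -11, 4] → sum 1
[-11, 4, 10] → sum 3
[4, 10, 0] → sum 14
[10, 0, -4] → sum 6
[0, -4, 15] → sum 11
[-4, 15, -5] → sum 6
[15, -5, 14] → sum 24
[-5, 14, 10] → sum 19
Largest of these is 28.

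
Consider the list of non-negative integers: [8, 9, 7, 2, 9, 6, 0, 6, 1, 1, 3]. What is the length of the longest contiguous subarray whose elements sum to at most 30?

Extend to the right; shrink from the left whenever the sum exceeds 30:
[8] sum 8 len 1
[8, 9] sum 17 len 2
[8, 9, 7] sum 24 len 3
[8, 9, 7, 2] sum 26 len 4
[9, 7, 2, 9] sum 27 len 4
[7, 2, 9, 6] sum 24 len 4
[7, 2, 9, 6, 0] sum 24 len 5
[7, 2, 9, 6, 0, 6] sum 30 len 6
[2, 9, 6, 0, 6, 1] sum 24 len 6
[2, 9, 6, 0, 6, 1, 1] sum 25 len 7
[2, 9, 6, 0, 6, 1, 1, 3] sum 28 len 8
Longest length seen: 8.

8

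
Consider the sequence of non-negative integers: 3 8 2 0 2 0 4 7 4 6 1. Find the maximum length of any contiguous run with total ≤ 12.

5

add 3: [3] sum 3, len 1
add 8: [3, 8] sum 11, len 2
add 2: [8, 2] sum 10, len 2
add 0: [8, 2, 0] sum 10, len 3
add 2: [8, 2, 0, 2] sum 12, len 4
add 0: [8, 2, 0, 2, 0] sum 12, len 5
add 4: [2, 0, 2, 0, 4] sum 8, len 5
add 7: [0, 4, 7] sum 11, len 3
add 4: [7, 4] sum 11, len 2
add 6: [4, 6] sum 10, len 2
add 1: [4, 6, 1] sum 11, len 3
Longest length seen: 5.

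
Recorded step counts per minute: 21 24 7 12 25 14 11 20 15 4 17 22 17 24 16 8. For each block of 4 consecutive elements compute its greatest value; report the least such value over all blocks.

20

Window maxs for each of the 13 positions:
21 24 7 12 → max 24
24 7 12 25 → max 25
7 12 25 14 → max 25
12 25 14 11 → max 25
25 14 11 20 → max 25
14 11 20 15 → max 20
11 20 15 4 → max 20
20 15 4 17 → max 20
15 4 17 22 → max 22
4 17 22 17 → max 22
17 22 17 24 → max 24
22 17 24 16 → max 24
17 24 16 8 → max 24
Least of these is 20.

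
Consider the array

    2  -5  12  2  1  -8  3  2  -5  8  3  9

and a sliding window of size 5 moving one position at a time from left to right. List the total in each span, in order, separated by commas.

Sliding a size-5 window across the 12 values:
(2, -5, 12, 2, 1) → sum 12
(-5, 12, 2, 1, -8) → sum 2
(12, 2, 1, -8, 3) → sum 10
(2, 1, -8, 3, 2) → sum 0
(1, -8, 3, 2, -5) → sum -7
(-8, 3, 2, -5, 8) → sum 0
(3, 2, -5, 8, 3) → sum 11
(2, -5, 8, 3, 9) → sum 17

12, 2, 10, 0, -7, 0, 11, 17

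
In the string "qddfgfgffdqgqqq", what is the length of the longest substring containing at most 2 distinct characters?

6

add q: window [q] (1 distinct), len 1
add d: window [q, d] (2 distinct), len 2
add d: window [q, d, d] (2 distinct), len 3
add f: window [d, d, f] (2 distinct), len 3
add g: window [f, g] (2 distinct), len 2
add f: window [f, g, f] (2 distinct), len 3
add g: window [f, g, f, g] (2 distinct), len 4
add f: window [f, g, f, g, f] (2 distinct), len 5
add f: window [f, g, f, g, f, f] (2 distinct), len 6
add d: window [f, f, d] (2 distinct), len 3
add q: window [d, q] (2 distinct), len 2
add g: window [q, g] (2 distinct), len 2
add q: window [q, g, q] (2 distinct), len 3
add q: window [q, g, q, q] (2 distinct), len 4
add q: window [q, g, q, q, q] (2 distinct), len 5
Longest length with ≤2 distinct: 6.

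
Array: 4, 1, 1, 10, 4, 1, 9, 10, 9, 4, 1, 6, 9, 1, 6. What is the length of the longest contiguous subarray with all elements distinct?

add 4: [4] len 1
add 1: [4, 1] len 2
add 1 (repeat 1, move left end past it): [1] len 1
add 10: [1, 10] len 2
add 4: [1, 10, 4] len 3
add 1 (repeat 1, move left end past it): [10, 4, 1] len 3
add 9: [10, 4, 1, 9] len 4
add 10 (repeat 10, move left end past it): [4, 1, 9, 10] len 4
add 9 (repeat 9, move left end past it): [10, 9] len 2
add 4: [10, 9, 4] len 3
add 1: [10, 9, 4, 1] len 4
add 6: [10, 9, 4, 1, 6] len 5
add 9 (repeat 9, move left end past it): [4, 1, 6, 9] len 4
add 1 (repeat 1, move left end past it): [6, 9, 1] len 3
add 6 (repeat 6, move left end past it): [9, 1, 6] len 3
Longest all-distinct length: 5.

5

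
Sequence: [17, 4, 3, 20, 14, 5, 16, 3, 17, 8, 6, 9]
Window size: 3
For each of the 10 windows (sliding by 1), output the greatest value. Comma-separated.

[17, 4, 3] → max 17
[4, 3, 20] → max 20
[3, 20, 14] → max 20
[20, 14, 5] → max 20
[14, 5, 16] → max 16
[5, 16, 3] → max 16
[16, 3, 17] → max 17
[3, 17, 8] → max 17
[17, 8, 6] → max 17
[8, 6, 9] → max 9

17, 20, 20, 20, 16, 16, 17, 17, 17, 9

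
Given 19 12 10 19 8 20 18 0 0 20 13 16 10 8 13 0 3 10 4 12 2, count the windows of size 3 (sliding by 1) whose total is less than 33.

9

[19, 12, 10] → sum 41
[12, 10, 19] → sum 41
[10, 19, 8] → sum 37
[19, 8, 20] → sum 47
[8, 20, 18] → sum 46
[20, 18, 0] → sum 38
[18, 0, 0] → sum 18  < 33 ✓
[0, 0, 20] → sum 20  < 33 ✓
[0, 20, 13] → sum 33
[20, 13, 16] → sum 49
[13, 16, 10] → sum 39
[16, 10, 8] → sum 34
[10, 8, 13] → sum 31  < 33 ✓
[8, 13, 0] → sum 21  < 33 ✓
[13, 0, 3] → sum 16  < 33 ✓
[0, 3, 10] → sum 13  < 33 ✓
[3, 10, 4] → sum 17  < 33 ✓
[10, 4, 12] → sum 26  < 33 ✓
[4, 12, 2] → sum 18  < 33 ✓
9 windows satisfy the condition.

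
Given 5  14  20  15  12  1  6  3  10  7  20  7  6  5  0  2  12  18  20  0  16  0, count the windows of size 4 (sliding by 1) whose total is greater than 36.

10

(5, 14, 20, 15) → sum 54  > 36 ✓
(14, 20, 15, 12) → sum 61  > 36 ✓
(20, 15, 12, 1) → sum 48  > 36 ✓
(15, 12, 1, 6) → sum 34
(12, 1, 6, 3) → sum 22
(1, 6, 3, 10) → sum 20
(6, 3, 10, 7) → sum 26
(3, 10, 7, 20) → sum 40  > 36 ✓
(10, 7, 20, 7) → sum 44  > 36 ✓
(7, 20, 7, 6) → sum 40  > 36 ✓
(20, 7, 6, 5) → sum 38  > 36 ✓
(7, 6, 5, 0) → sum 18
(6, 5, 0, 2) → sum 13
(5, 0, 2, 12) → sum 19
(0, 2, 12, 18) → sum 32
(2, 12, 18, 20) → sum 52  > 36 ✓
(12, 18, 20, 0) → sum 50  > 36 ✓
(18, 20, 0, 16) → sum 54  > 36 ✓
(20, 0, 16, 0) → sum 36
10 windows satisfy the condition.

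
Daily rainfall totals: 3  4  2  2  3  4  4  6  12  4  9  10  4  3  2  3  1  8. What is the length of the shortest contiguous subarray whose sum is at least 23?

add 3: running sum 3 < 23
add 4: running sum 7 < 23
add 2: running sum 9 < 23
add 2: running sum 11 < 23
add 3: running sum 14 < 23
add 4: running sum 18 < 23
add 4: running sum 22 < 23
add 6: shortest ending here [4, 2, 2, 3, 4, 4, 6] sum 25, len 7
add 12: shortest ending here [4, 4, 6, 12] sum 26, len 4
add 4: shortest ending here [4, 6, 12, 4] sum 26, len 4
add 9: shortest ending here [12, 4, 9] sum 25, len 3
add 10: shortest ending here [4, 9, 10] sum 23, len 3
add 4: shortest ending here [9, 10, 4] sum 23, len 3
add 3: shortest ending here [9, 10, 4, 3] sum 26, len 4
add 2: shortest ending here [9, 10, 4, 3, 2] sum 28, len 5
add 3: shortest ending here [9, 10, 4, 3, 2, 3] sum 31, len 6
add 1: shortest ending here [10, 4, 3, 2, 3, 1] sum 23, len 6
add 8: shortest ending here [10, 4, 3, 2, 3, 1, 8] sum 31, len 7
Shortest qualifying length: 3.

3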